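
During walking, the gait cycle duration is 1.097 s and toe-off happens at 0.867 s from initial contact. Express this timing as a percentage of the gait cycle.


pct = (event_time / cycle_time) * 100
pct = (0.867 / 1.097) * 100
ratio = 0.7903
pct = 79.0337


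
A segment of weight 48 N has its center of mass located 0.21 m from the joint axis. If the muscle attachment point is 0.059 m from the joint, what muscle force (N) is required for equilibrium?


F_muscle = W * d_load / d_muscle
F_muscle = 48 * 0.21 / 0.059
Numerator = 10.0800
F_muscle = 170.8475


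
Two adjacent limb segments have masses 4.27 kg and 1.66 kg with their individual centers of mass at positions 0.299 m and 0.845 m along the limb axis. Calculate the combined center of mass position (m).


COM = (m1*x1 + m2*x2) / (m1 + m2)
COM = (4.27*0.299 + 1.66*0.845) / (4.27 + 1.66)
Numerator = 2.6794
Denominator = 5.9300
COM = 0.4518


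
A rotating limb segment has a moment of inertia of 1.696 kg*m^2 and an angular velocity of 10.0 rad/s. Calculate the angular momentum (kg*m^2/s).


L = I * omega
L = 1.696 * 10.0
L = 16.9600


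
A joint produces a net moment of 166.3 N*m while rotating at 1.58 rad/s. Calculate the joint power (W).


P = M * omega
P = 166.3 * 1.58
P = 262.7540


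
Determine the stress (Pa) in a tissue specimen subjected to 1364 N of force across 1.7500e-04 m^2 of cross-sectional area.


stress = F / A
stress = 1364 / 1.7500e-04
stress = 7.7943e+06


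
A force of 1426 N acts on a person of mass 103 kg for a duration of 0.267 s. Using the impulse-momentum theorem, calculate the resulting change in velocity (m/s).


J = F * dt = 1426 * 0.267 = 380.7420 N*s
delta_v = J / m
delta_v = 380.7420 / 103
delta_v = 3.6965


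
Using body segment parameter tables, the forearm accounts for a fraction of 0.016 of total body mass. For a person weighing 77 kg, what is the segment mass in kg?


m_segment = body_mass * fraction
m_segment = 77 * 0.016
m_segment = 1.2320


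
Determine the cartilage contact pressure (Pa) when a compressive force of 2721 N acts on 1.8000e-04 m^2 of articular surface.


P = F / A
P = 2721 / 1.8000e-04
P = 1.5117e+07


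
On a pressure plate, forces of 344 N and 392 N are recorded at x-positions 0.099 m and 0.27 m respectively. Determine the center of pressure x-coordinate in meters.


COP_x = (F1*x1 + F2*x2) / (F1 + F2)
COP_x = (344*0.099 + 392*0.27) / (344 + 392)
Numerator = 139.8960
Denominator = 736
COP_x = 0.1901


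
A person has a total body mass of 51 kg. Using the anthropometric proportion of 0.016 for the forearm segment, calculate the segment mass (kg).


m_segment = body_mass * fraction
m_segment = 51 * 0.016
m_segment = 0.8160


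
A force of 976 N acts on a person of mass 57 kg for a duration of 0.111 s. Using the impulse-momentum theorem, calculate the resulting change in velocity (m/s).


J = F * dt = 976 * 0.111 = 108.3360 N*s
delta_v = J / m
delta_v = 108.3360 / 57
delta_v = 1.9006


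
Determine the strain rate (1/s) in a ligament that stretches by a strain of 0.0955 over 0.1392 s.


strain_rate = delta_strain / delta_t
strain_rate = 0.0955 / 0.1392
strain_rate = 0.6861


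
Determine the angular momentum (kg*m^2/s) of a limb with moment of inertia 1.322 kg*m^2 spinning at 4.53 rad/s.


L = I * omega
L = 1.322 * 4.53
L = 5.9887


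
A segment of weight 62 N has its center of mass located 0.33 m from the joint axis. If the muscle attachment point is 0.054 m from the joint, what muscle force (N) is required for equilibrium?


F_muscle = W * d_load / d_muscle
F_muscle = 62 * 0.33 / 0.054
Numerator = 20.4600
F_muscle = 378.8889


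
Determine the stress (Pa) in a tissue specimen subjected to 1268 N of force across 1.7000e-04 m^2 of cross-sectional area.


stress = F / A
stress = 1268 / 1.7000e-04
stress = 7.4588e+06


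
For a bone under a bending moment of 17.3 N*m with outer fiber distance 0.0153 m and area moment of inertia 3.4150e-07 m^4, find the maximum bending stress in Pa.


sigma = M * c / I
sigma = 17.3 * 0.0153 / 3.4150e-07
M * c = 0.2647
sigma = 775080.5271


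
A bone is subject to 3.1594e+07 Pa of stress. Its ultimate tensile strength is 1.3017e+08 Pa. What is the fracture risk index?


FRI = applied / ultimate
FRI = 3.1594e+07 / 1.3017e+08
FRI = 0.2427


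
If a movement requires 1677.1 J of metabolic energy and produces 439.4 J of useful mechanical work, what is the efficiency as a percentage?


eta = (W_mech / E_meta) * 100
eta = (439.4 / 1677.1) * 100
ratio = 0.2620
eta = 26.2000


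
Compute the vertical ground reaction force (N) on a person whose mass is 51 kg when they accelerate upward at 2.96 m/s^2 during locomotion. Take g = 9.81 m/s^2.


GRF = m * (g + a)
GRF = 51 * (9.81 + 2.96)
GRF = 51 * 12.7700
GRF = 651.2700


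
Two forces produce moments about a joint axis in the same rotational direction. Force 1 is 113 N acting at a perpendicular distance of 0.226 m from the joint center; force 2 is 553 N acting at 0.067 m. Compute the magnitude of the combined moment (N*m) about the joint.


M = F1 * d1 + F2 * d2
M = 113 * 0.226 + 553 * 0.067
M = 25.5380 + 37.0510
M = 62.5890


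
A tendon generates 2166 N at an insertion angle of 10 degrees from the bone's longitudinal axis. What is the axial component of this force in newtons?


F_eff = F_tendon * cos(theta)
theta = 10 deg = 0.1745 rad
cos(theta) = 0.9848
F_eff = 2166 * 0.9848
F_eff = 2133.0936


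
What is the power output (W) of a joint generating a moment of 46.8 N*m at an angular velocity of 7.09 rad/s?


P = M * omega
P = 46.8 * 7.09
P = 331.8120


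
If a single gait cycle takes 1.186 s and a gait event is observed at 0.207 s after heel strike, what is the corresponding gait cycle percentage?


pct = (event_time / cycle_time) * 100
pct = (0.207 / 1.186) * 100
ratio = 0.1745
pct = 17.4536


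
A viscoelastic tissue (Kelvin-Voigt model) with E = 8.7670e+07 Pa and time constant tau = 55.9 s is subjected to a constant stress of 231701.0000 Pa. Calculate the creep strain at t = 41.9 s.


epsilon(t) = (sigma/E) * (1 - exp(-t/tau))
sigma/E = 231701.0000 / 8.7670e+07 = 0.0026
exp(-t/tau) = exp(-41.9 / 55.9) = 0.4726
epsilon = 0.0026 * (1 - 0.4726)
epsilon = 0.0014


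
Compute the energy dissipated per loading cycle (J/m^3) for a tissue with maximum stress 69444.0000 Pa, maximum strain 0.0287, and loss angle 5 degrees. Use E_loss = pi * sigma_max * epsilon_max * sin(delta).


E_loss = pi * sigma_max * epsilon_max * sin(delta)
delta = 5 deg = 0.0873 rad
sin(delta) = 0.0872
E_loss = pi * 69444.0000 * 0.0287 * 0.0872
E_loss = 545.7107


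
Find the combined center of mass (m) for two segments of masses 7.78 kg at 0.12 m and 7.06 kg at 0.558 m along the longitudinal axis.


COM = (m1*x1 + m2*x2) / (m1 + m2)
COM = (7.78*0.12 + 7.06*0.558) / (7.78 + 7.06)
Numerator = 4.8731
Denominator = 14.8400
COM = 0.3284


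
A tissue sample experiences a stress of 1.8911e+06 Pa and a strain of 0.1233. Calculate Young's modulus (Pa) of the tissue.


E = stress / strain
E = 1.8911e+06 / 0.1233
E = 1.5337e+07


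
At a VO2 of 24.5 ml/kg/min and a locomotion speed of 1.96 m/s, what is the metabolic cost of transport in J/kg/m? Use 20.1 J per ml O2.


Power per kg = VO2 * 20.1 / 60
Power per kg = 24.5 * 20.1 / 60 = 8.2075 W/kg
Cost = power_per_kg / speed
Cost = 8.2075 / 1.96
Cost = 4.1875


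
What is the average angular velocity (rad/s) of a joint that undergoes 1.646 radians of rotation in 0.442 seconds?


omega = delta_theta / delta_t
omega = 1.646 / 0.442
omega = 3.7240


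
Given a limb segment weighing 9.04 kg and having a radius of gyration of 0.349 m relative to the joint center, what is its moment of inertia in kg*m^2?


I = m * k^2
I = 9.04 * 0.349^2
k^2 = 0.1218
I = 1.1011


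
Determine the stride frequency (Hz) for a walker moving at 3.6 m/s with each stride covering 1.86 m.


f = v / stride_length
f = 3.6 / 1.86
f = 1.9355


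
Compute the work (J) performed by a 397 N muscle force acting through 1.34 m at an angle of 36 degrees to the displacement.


W = F * d * cos(theta)
theta = 36 deg = 0.6283 rad
cos(theta) = 0.8090
W = 397 * 1.34 * 0.8090
W = 430.3809


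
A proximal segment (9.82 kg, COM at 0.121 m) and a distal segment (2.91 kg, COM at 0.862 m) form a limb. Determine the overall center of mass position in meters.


COM = (m1*x1 + m2*x2) / (m1 + m2)
COM = (9.82*0.121 + 2.91*0.862) / (9.82 + 2.91)
Numerator = 3.6966
Denominator = 12.7300
COM = 0.2904


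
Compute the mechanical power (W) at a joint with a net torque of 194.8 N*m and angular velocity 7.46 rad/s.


P = M * omega
P = 194.8 * 7.46
P = 1453.2080


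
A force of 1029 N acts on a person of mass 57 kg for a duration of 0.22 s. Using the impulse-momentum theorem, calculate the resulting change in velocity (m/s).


J = F * dt = 1029 * 0.22 = 226.3800 N*s
delta_v = J / m
delta_v = 226.3800 / 57
delta_v = 3.9716


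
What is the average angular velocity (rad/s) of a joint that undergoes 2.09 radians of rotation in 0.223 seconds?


omega = delta_theta / delta_t
omega = 2.09 / 0.223
omega = 9.3722


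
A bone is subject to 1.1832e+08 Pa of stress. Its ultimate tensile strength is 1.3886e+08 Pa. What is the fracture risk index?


FRI = applied / ultimate
FRI = 1.1832e+08 / 1.3886e+08
FRI = 0.8521


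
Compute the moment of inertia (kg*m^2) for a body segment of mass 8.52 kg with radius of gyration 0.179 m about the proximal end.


I = m * k^2
I = 8.52 * 0.179^2
k^2 = 0.0320
I = 0.2730


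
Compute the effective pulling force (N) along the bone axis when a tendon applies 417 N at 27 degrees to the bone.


F_eff = F_tendon * cos(theta)
theta = 27 deg = 0.4712 rad
cos(theta) = 0.8910
F_eff = 417 * 0.8910
F_eff = 371.5497


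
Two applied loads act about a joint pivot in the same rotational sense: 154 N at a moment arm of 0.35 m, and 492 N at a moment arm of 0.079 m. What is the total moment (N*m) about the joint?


M = F1 * d1 + F2 * d2
M = 154 * 0.35 + 492 * 0.079
M = 53.9000 + 38.8680
M = 92.7680


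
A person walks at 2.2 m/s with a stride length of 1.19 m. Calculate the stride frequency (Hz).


f = v / stride_length
f = 2.2 / 1.19
f = 1.8487


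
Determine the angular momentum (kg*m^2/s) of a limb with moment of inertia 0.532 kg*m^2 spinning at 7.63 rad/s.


L = I * omega
L = 0.532 * 7.63
L = 4.0592


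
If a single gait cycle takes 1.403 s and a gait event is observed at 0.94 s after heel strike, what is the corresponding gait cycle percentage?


pct = (event_time / cycle_time) * 100
pct = (0.94 / 1.403) * 100
ratio = 0.6700
pct = 66.9993


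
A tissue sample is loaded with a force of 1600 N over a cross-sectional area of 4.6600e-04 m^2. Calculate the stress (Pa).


stress = F / A
stress = 1600 / 4.6600e-04
stress = 3.4335e+06


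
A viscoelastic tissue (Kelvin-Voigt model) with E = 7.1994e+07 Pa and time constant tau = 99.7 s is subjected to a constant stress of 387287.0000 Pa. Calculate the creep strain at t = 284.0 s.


epsilon(t) = (sigma/E) * (1 - exp(-t/tau))
sigma/E = 387287.0000 / 7.1994e+07 = 0.0054
exp(-t/tau) = exp(-284.0 / 99.7) = 0.0579
epsilon = 0.0054 * (1 - 0.0579)
epsilon = 0.0051


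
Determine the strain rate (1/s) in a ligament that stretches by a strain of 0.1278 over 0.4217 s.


strain_rate = delta_strain / delta_t
strain_rate = 0.1278 / 0.4217
strain_rate = 0.3031


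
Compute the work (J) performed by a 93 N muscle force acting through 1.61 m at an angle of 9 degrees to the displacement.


W = F * d * cos(theta)
theta = 9 deg = 0.1571 rad
cos(theta) = 0.9877
W = 93 * 1.61 * 0.9877
W = 147.8866


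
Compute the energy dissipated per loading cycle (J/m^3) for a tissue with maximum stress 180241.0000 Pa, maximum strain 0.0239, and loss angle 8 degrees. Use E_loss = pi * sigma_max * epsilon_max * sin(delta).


E_loss = pi * sigma_max * epsilon_max * sin(delta)
delta = 8 deg = 0.1396 rad
sin(delta) = 0.1392
E_loss = pi * 180241.0000 * 0.0239 * 0.1392
E_loss = 1883.4611


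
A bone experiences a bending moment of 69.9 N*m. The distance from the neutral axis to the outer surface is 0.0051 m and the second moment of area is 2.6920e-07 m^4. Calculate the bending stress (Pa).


sigma = M * c / I
sigma = 69.9 * 0.0051 / 2.6920e-07
M * c = 0.3565
sigma = 1.3243e+06


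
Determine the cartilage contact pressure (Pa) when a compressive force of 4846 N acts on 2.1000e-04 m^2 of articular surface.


P = F / A
P = 4846 / 2.1000e-04
P = 2.3076e+07


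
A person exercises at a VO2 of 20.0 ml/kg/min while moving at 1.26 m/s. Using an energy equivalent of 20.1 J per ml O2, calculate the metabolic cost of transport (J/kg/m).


Power per kg = VO2 * 20.1 / 60
Power per kg = 20.0 * 20.1 / 60 = 6.7000 W/kg
Cost = power_per_kg / speed
Cost = 6.7000 / 1.26
Cost = 5.3175


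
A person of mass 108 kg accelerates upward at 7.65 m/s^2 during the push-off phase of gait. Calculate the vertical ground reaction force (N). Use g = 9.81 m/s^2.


GRF = m * (g + a)
GRF = 108 * (9.81 + 7.65)
GRF = 108 * 17.4600
GRF = 1885.6800


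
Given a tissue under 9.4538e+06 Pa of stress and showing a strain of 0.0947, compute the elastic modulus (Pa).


E = stress / strain
E = 9.4538e+06 / 0.0947
E = 9.9829e+07


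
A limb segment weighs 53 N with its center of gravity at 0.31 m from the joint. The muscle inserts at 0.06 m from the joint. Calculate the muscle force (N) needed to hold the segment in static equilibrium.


F_muscle = W * d_load / d_muscle
F_muscle = 53 * 0.31 / 0.06
Numerator = 16.4300
F_muscle = 273.8333


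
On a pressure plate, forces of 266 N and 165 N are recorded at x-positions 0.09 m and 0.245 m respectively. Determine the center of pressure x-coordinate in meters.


COP_x = (F1*x1 + F2*x2) / (F1 + F2)
COP_x = (266*0.09 + 165*0.245) / (266 + 165)
Numerator = 64.3650
Denominator = 431
COP_x = 0.1493


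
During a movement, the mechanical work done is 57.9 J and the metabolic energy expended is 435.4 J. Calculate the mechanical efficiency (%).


eta = (W_mech / E_meta) * 100
eta = (57.9 / 435.4) * 100
ratio = 0.1330
eta = 13.2981


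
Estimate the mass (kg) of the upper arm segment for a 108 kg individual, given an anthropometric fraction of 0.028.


m_segment = body_mass * fraction
m_segment = 108 * 0.028
m_segment = 3.0240


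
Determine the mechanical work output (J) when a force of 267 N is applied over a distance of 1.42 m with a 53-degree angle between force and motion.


W = F * d * cos(theta)
theta = 53 deg = 0.9250 rad
cos(theta) = 0.6018
W = 267 * 1.42 * 0.6018
W = 228.1721


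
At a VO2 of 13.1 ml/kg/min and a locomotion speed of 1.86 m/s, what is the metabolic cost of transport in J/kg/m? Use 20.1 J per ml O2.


Power per kg = VO2 * 20.1 / 60
Power per kg = 13.1 * 20.1 / 60 = 4.3885 W/kg
Cost = power_per_kg / speed
Cost = 4.3885 / 1.86
Cost = 2.3594


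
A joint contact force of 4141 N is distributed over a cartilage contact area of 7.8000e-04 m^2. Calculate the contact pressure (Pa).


P = F / A
P = 4141 / 7.8000e-04
P = 5.3090e+06


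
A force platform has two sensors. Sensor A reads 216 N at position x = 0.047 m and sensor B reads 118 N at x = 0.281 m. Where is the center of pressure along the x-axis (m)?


COP_x = (F1*x1 + F2*x2) / (F1 + F2)
COP_x = (216*0.047 + 118*0.281) / (216 + 118)
Numerator = 43.3100
Denominator = 334
COP_x = 0.1297


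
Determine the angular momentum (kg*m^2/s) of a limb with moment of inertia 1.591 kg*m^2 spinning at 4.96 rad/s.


L = I * omega
L = 1.591 * 4.96
L = 7.8914


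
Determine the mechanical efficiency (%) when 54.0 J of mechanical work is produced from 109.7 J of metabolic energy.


eta = (W_mech / E_meta) * 100
eta = (54.0 / 109.7) * 100
ratio = 0.4923
eta = 49.2252


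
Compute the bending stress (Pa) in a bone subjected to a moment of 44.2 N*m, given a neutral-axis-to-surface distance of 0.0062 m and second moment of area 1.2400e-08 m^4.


sigma = M * c / I
sigma = 44.2 * 0.0062 / 1.2400e-08
M * c = 0.2740
sigma = 2.2100e+07


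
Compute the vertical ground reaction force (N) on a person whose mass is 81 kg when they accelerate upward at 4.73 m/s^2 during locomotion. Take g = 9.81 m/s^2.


GRF = m * (g + a)
GRF = 81 * (9.81 + 4.73)
GRF = 81 * 14.5400
GRF = 1177.7400


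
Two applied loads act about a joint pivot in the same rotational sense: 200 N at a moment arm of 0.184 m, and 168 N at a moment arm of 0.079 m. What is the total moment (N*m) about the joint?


M = F1 * d1 + F2 * d2
M = 200 * 0.184 + 168 * 0.079
M = 36.8000 + 13.2720
M = 50.0720


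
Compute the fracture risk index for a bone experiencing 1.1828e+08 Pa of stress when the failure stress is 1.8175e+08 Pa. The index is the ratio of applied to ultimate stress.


FRI = applied / ultimate
FRI = 1.1828e+08 / 1.8175e+08
FRI = 0.6508


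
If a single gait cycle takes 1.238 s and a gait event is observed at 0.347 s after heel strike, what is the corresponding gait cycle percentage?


pct = (event_time / cycle_time) * 100
pct = (0.347 / 1.238) * 100
ratio = 0.2803
pct = 28.0291


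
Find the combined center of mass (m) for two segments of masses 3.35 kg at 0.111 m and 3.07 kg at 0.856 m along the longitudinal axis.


COM = (m1*x1 + m2*x2) / (m1 + m2)
COM = (3.35*0.111 + 3.07*0.856) / (3.35 + 3.07)
Numerator = 2.9998
Denominator = 6.4200
COM = 0.4673


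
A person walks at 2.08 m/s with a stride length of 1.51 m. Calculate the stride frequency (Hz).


f = v / stride_length
f = 2.08 / 1.51
f = 1.3775


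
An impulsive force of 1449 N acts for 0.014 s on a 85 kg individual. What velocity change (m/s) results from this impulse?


J = F * dt = 1449 * 0.014 = 20.2860 N*s
delta_v = J / m
delta_v = 20.2860 / 85
delta_v = 0.2387


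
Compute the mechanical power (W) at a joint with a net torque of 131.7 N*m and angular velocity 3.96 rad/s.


P = M * omega
P = 131.7 * 3.96
P = 521.5320


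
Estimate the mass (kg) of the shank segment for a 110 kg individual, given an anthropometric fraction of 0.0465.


m_segment = body_mass * fraction
m_segment = 110 * 0.0465
m_segment = 5.1150


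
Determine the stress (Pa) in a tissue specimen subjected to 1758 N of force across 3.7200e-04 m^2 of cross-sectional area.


stress = F / A
stress = 1758 / 3.7200e-04
stress = 4.7258e+06


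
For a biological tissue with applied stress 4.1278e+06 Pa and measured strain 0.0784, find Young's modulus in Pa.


E = stress / strain
E = 4.1278e+06 / 0.0784
E = 5.2651e+07


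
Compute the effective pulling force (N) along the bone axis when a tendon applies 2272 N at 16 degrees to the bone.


F_eff = F_tendon * cos(theta)
theta = 16 deg = 0.2793 rad
cos(theta) = 0.9613
F_eff = 2272 * 0.9613
F_eff = 2183.9866


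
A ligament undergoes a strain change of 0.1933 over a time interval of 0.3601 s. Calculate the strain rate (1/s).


strain_rate = delta_strain / delta_t
strain_rate = 0.1933 / 0.3601
strain_rate = 0.5368


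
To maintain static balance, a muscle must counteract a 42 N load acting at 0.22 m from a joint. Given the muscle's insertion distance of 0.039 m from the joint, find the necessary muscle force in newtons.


F_muscle = W * d_load / d_muscle
F_muscle = 42 * 0.22 / 0.039
Numerator = 9.2400
F_muscle = 236.9231


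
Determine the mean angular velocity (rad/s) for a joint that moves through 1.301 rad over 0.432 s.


omega = delta_theta / delta_t
omega = 1.301 / 0.432
omega = 3.0116


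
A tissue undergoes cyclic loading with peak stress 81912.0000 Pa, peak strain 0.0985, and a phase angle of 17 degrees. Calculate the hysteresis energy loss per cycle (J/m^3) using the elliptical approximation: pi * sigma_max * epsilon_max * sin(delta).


E_loss = pi * sigma_max * epsilon_max * sin(delta)
delta = 17 deg = 0.2967 rad
sin(delta) = 0.2924
E_loss = pi * 81912.0000 * 0.0985 * 0.2924
E_loss = 7410.8662


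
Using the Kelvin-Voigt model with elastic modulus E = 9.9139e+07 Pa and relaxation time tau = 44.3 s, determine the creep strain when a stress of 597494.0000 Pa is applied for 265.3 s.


epsilon(t) = (sigma/E) * (1 - exp(-t/tau))
sigma/E = 597494.0000 / 9.9139e+07 = 0.0060
exp(-t/tau) = exp(-265.3 / 44.3) = 0.0025
epsilon = 0.0060 * (1 - 0.0025)
epsilon = 0.0060


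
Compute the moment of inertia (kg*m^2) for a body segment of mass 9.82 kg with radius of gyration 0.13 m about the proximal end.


I = m * k^2
I = 9.82 * 0.13^2
k^2 = 0.0169
I = 0.1660


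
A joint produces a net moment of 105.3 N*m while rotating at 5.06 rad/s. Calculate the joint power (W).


P = M * omega
P = 105.3 * 5.06
P = 532.8180


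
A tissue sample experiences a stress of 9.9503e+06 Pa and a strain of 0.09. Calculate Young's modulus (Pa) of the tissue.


E = stress / strain
E = 9.9503e+06 / 0.09
E = 1.1056e+08


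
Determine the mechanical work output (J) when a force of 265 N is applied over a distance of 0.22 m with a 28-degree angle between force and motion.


W = F * d * cos(theta)
theta = 28 deg = 0.4887 rad
cos(theta) = 0.8829
W = 265 * 0.22 * 0.8829
W = 51.4758


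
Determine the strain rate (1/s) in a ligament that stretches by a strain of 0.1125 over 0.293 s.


strain_rate = delta_strain / delta_t
strain_rate = 0.1125 / 0.293
strain_rate = 0.3840


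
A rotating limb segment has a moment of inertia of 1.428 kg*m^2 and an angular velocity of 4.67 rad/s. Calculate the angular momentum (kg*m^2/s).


L = I * omega
L = 1.428 * 4.67
L = 6.6688


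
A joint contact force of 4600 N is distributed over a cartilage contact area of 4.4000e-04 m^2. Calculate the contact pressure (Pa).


P = F / A
P = 4600 / 4.4000e-04
P = 1.0455e+07


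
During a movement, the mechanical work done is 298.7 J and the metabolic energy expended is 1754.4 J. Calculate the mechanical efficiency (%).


eta = (W_mech / E_meta) * 100
eta = (298.7 / 1754.4) * 100
ratio = 0.1703
eta = 17.0258


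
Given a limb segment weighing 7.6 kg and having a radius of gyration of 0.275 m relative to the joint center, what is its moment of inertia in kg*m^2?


I = m * k^2
I = 7.6 * 0.275^2
k^2 = 0.0756
I = 0.5747


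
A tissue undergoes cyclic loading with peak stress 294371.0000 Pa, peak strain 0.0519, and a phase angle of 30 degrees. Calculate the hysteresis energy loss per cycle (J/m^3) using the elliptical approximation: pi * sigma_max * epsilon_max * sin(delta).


E_loss = pi * sigma_max * epsilon_max * sin(delta)
delta = 30 deg = 0.5236 rad
sin(delta) = 0.5000
E_loss = pi * 294371.0000 * 0.0519 * 0.5000
E_loss = 23998.3984


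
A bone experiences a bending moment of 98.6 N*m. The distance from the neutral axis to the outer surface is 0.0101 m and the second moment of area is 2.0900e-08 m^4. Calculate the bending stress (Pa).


sigma = M * c / I
sigma = 98.6 * 0.0101 / 2.0900e-08
M * c = 0.9959
sigma = 4.7649e+07


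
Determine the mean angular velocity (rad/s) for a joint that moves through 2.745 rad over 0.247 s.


omega = delta_theta / delta_t
omega = 2.745 / 0.247
omega = 11.1134


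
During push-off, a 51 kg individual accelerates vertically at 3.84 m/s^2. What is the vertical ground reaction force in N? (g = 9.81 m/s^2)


GRF = m * (g + a)
GRF = 51 * (9.81 + 3.84)
GRF = 51 * 13.6500
GRF = 696.1500


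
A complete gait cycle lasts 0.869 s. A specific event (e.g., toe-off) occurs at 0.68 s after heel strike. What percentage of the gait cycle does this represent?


pct = (event_time / cycle_time) * 100
pct = (0.68 / 0.869) * 100
ratio = 0.7825
pct = 78.2509


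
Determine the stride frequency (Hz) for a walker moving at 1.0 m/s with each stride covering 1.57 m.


f = v / stride_length
f = 1.0 / 1.57
f = 0.6369


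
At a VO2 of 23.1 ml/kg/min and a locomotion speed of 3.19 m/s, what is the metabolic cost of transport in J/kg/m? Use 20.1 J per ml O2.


Power per kg = VO2 * 20.1 / 60
Power per kg = 23.1 * 20.1 / 60 = 7.7385 W/kg
Cost = power_per_kg / speed
Cost = 7.7385 / 3.19
Cost = 2.4259


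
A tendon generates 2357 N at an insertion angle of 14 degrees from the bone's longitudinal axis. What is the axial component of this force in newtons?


F_eff = F_tendon * cos(theta)
theta = 14 deg = 0.2443 rad
cos(theta) = 0.9703
F_eff = 2357 * 0.9703
F_eff = 2286.9870


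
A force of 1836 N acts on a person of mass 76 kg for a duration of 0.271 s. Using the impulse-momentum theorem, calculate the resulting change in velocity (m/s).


J = F * dt = 1836 * 0.271 = 497.5560 N*s
delta_v = J / m
delta_v = 497.5560 / 76
delta_v = 6.5468


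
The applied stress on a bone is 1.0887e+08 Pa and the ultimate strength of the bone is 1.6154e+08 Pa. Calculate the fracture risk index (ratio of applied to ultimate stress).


FRI = applied / ultimate
FRI = 1.0887e+08 / 1.6154e+08
FRI = 0.6740


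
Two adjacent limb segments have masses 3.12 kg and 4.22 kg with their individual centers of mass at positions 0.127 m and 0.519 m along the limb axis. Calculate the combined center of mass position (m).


COM = (m1*x1 + m2*x2) / (m1 + m2)
COM = (3.12*0.127 + 4.22*0.519) / (3.12 + 4.22)
Numerator = 2.5864
Denominator = 7.3400
COM = 0.3524


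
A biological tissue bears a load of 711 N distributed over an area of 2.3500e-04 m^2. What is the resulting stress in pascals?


stress = F / A
stress = 711 / 2.3500e-04
stress = 3.0255e+06


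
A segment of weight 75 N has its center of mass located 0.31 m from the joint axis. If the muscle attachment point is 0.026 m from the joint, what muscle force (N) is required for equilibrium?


F_muscle = W * d_load / d_muscle
F_muscle = 75 * 0.31 / 0.026
Numerator = 23.2500
F_muscle = 894.2308


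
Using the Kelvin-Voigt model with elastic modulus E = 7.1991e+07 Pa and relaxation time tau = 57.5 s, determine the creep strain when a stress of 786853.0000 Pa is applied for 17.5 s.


epsilon(t) = (sigma/E) * (1 - exp(-t/tau))
sigma/E = 786853.0000 / 7.1991e+07 = 0.0109
exp(-t/tau) = exp(-17.5 / 57.5) = 0.7376
epsilon = 0.0109 * (1 - 0.7376)
epsilon = 0.0029


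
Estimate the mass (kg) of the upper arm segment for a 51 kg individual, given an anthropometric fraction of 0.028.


m_segment = body_mass * fraction
m_segment = 51 * 0.028
m_segment = 1.4280


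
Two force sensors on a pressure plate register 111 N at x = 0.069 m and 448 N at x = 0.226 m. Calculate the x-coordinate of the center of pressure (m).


COP_x = (F1*x1 + F2*x2) / (F1 + F2)
COP_x = (111*0.069 + 448*0.226) / (111 + 448)
Numerator = 108.9070
Denominator = 559
COP_x = 0.1948


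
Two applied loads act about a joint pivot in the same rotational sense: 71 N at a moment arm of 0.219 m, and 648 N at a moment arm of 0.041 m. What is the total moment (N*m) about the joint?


M = F1 * d1 + F2 * d2
M = 71 * 0.219 + 648 * 0.041
M = 15.5490 + 26.5680
M = 42.1170


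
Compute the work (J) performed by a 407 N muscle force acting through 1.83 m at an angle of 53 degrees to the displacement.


W = F * d * cos(theta)
theta = 53 deg = 0.9250 rad
cos(theta) = 0.6018
W = 407 * 1.83 * 0.6018
W = 448.2378


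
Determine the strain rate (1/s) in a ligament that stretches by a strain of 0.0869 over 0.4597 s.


strain_rate = delta_strain / delta_t
strain_rate = 0.0869 / 0.4597
strain_rate = 0.1890


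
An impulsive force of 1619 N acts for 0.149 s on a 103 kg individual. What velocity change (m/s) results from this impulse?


J = F * dt = 1619 * 0.149 = 241.2310 N*s
delta_v = J / m
delta_v = 241.2310 / 103
delta_v = 2.3420


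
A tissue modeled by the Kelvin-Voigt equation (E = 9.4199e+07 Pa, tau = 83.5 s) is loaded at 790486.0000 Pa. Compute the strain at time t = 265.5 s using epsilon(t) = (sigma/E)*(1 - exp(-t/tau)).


epsilon(t) = (sigma/E) * (1 - exp(-t/tau))
sigma/E = 790486.0000 / 9.4199e+07 = 0.0084
exp(-t/tau) = exp(-265.5 / 83.5) = 0.0416
epsilon = 0.0084 * (1 - 0.0416)
epsilon = 0.0080


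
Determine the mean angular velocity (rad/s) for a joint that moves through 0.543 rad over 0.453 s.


omega = delta_theta / delta_t
omega = 0.543 / 0.453
omega = 1.1987


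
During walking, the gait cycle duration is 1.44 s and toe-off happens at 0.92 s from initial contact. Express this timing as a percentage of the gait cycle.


pct = (event_time / cycle_time) * 100
pct = (0.92 / 1.44) * 100
ratio = 0.6389
pct = 63.8889


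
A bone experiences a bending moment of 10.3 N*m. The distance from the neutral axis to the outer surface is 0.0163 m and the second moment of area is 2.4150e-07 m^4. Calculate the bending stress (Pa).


sigma = M * c / I
sigma = 10.3 * 0.0163 / 2.4150e-07
M * c = 0.1679
sigma = 695196.6874


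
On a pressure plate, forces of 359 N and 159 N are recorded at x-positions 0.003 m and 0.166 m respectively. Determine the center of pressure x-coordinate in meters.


COP_x = (F1*x1 + F2*x2) / (F1 + F2)
COP_x = (359*0.003 + 159*0.166) / (359 + 159)
Numerator = 27.4710
Denominator = 518
COP_x = 0.0530


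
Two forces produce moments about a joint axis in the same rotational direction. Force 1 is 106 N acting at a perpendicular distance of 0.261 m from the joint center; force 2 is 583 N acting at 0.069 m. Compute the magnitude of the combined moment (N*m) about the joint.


M = F1 * d1 + F2 * d2
M = 106 * 0.261 + 583 * 0.069
M = 27.6660 + 40.2270
M = 67.8930


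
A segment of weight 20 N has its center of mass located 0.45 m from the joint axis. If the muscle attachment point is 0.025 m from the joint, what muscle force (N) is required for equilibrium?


F_muscle = W * d_load / d_muscle
F_muscle = 20 * 0.45 / 0.025
Numerator = 9.0000
F_muscle = 360.0000


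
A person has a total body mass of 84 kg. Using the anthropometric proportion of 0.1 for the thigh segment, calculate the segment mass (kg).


m_segment = body_mass * fraction
m_segment = 84 * 0.1
m_segment = 8.4000


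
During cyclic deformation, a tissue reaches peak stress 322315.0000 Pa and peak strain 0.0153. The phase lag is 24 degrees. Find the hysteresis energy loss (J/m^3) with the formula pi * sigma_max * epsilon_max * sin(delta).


E_loss = pi * sigma_max * epsilon_max * sin(delta)
delta = 24 deg = 0.4189 rad
sin(delta) = 0.4067
E_loss = pi * 322315.0000 * 0.0153 * 0.4067
E_loss = 6301.3720


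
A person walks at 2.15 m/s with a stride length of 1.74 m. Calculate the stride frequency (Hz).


f = v / stride_length
f = 2.15 / 1.74
f = 1.2356


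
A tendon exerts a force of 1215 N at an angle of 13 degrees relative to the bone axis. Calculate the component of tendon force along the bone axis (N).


F_eff = F_tendon * cos(theta)
theta = 13 deg = 0.2269 rad
cos(theta) = 0.9744
F_eff = 1215 * 0.9744
F_eff = 1183.8596


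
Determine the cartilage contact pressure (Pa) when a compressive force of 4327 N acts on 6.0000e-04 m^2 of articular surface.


P = F / A
P = 4327 / 6.0000e-04
P = 7.2117e+06


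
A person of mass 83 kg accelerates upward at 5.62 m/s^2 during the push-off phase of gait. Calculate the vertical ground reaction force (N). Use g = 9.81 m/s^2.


GRF = m * (g + a)
GRF = 83 * (9.81 + 5.62)
GRF = 83 * 15.4300
GRF = 1280.6900


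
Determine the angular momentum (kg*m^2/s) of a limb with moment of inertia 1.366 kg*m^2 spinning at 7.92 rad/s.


L = I * omega
L = 1.366 * 7.92
L = 10.8187


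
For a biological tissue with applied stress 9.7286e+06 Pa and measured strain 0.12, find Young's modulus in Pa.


E = stress / strain
E = 9.7286e+06 / 0.12
E = 8.1072e+07


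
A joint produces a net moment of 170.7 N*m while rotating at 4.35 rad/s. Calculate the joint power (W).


P = M * omega
P = 170.7 * 4.35
P = 742.5450


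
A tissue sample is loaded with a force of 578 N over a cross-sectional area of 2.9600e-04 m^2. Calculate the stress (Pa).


stress = F / A
stress = 578 / 2.9600e-04
stress = 1.9527e+06


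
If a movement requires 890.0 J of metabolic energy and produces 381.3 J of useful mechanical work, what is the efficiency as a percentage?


eta = (W_mech / E_meta) * 100
eta = (381.3 / 890.0) * 100
ratio = 0.4284
eta = 42.8427


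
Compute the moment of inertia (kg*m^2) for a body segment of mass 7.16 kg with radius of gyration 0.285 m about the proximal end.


I = m * k^2
I = 7.16 * 0.285^2
k^2 = 0.0812
I = 0.5816


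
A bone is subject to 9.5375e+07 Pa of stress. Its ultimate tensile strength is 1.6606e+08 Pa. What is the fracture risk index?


FRI = applied / ultimate
FRI = 9.5375e+07 / 1.6606e+08
FRI = 0.5743


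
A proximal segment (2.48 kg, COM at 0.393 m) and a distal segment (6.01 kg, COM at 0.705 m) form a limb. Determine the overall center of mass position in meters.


COM = (m1*x1 + m2*x2) / (m1 + m2)
COM = (2.48*0.393 + 6.01*0.705) / (2.48 + 6.01)
Numerator = 5.2117
Denominator = 8.4900
COM = 0.6139


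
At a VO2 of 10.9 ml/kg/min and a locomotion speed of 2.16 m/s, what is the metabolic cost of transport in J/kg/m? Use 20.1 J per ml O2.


Power per kg = VO2 * 20.1 / 60
Power per kg = 10.9 * 20.1 / 60 = 3.6515 W/kg
Cost = power_per_kg / speed
Cost = 3.6515 / 2.16
Cost = 1.6905


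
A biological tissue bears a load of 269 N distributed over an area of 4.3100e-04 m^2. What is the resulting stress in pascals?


stress = F / A
stress = 269 / 4.3100e-04
stress = 624129.9304


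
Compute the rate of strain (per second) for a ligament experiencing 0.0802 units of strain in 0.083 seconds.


strain_rate = delta_strain / delta_t
strain_rate = 0.0802 / 0.083
strain_rate = 0.9663


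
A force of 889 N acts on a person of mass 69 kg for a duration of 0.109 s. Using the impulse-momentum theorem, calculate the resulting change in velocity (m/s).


J = F * dt = 889 * 0.109 = 96.9010 N*s
delta_v = J / m
delta_v = 96.9010 / 69
delta_v = 1.4044


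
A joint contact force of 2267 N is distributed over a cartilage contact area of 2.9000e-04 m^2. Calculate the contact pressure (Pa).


P = F / A
P = 2267 / 2.9000e-04
P = 7.8172e+06


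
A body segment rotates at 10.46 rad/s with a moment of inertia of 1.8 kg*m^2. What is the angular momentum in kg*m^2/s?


L = I * omega
L = 1.8 * 10.46
L = 18.8280


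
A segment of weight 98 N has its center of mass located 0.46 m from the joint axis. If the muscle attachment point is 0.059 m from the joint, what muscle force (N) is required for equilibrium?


F_muscle = W * d_load / d_muscle
F_muscle = 98 * 0.46 / 0.059
Numerator = 45.0800
F_muscle = 764.0678


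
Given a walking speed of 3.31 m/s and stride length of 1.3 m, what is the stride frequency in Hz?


f = v / stride_length
f = 3.31 / 1.3
f = 2.5462


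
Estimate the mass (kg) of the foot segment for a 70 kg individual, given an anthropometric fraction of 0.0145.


m_segment = body_mass * fraction
m_segment = 70 * 0.0145
m_segment = 1.0150


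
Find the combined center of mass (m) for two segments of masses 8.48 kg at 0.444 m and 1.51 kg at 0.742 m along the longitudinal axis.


COM = (m1*x1 + m2*x2) / (m1 + m2)
COM = (8.48*0.444 + 1.51*0.742) / (8.48 + 1.51)
Numerator = 4.8855
Denominator = 9.9900
COM = 0.4890


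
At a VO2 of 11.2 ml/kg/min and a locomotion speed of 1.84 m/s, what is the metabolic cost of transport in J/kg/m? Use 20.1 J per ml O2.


Power per kg = VO2 * 20.1 / 60
Power per kg = 11.2 * 20.1 / 60 = 3.7520 W/kg
Cost = power_per_kg / speed
Cost = 3.7520 / 1.84
Cost = 2.0391


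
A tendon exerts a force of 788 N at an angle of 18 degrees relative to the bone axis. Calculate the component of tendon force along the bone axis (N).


F_eff = F_tendon * cos(theta)
theta = 18 deg = 0.3142 rad
cos(theta) = 0.9511
F_eff = 788 * 0.9511
F_eff = 749.4325


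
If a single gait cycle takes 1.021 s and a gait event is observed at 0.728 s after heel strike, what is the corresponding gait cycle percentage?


pct = (event_time / cycle_time) * 100
pct = (0.728 / 1.021) * 100
ratio = 0.7130
pct = 71.3026


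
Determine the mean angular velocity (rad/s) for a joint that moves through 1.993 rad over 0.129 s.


omega = delta_theta / delta_t
omega = 1.993 / 0.129
omega = 15.4496


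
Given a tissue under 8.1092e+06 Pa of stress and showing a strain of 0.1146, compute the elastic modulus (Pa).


E = stress / strain
E = 8.1092e+06 / 0.1146
E = 7.0761e+07


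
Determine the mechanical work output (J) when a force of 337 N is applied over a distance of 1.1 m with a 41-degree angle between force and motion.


W = F * d * cos(theta)
theta = 41 deg = 0.7156 rad
cos(theta) = 0.7547
W = 337 * 1.1 * 0.7547
W = 279.7708


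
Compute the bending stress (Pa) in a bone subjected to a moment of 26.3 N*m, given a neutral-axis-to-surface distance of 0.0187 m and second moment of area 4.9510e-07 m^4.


sigma = M * c / I
sigma = 26.3 * 0.0187 / 4.9510e-07
M * c = 0.4918
sigma = 993354.8778


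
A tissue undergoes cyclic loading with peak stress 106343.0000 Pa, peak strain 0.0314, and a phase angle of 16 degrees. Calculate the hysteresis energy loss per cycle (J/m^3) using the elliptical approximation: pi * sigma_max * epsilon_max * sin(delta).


E_loss = pi * sigma_max * epsilon_max * sin(delta)
delta = 16 deg = 0.2793 rad
sin(delta) = 0.2756
E_loss = pi * 106343.0000 * 0.0314 * 0.2756
E_loss = 2891.5220


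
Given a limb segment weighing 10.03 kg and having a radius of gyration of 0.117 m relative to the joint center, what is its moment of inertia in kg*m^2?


I = m * k^2
I = 10.03 * 0.117^2
k^2 = 0.0137
I = 0.1373


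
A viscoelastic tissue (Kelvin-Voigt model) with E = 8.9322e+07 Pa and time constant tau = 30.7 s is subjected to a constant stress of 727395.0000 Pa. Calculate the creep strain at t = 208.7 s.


epsilon(t) = (sigma/E) * (1 - exp(-t/tau))
sigma/E = 727395.0000 / 8.9322e+07 = 0.0081
exp(-t/tau) = exp(-208.7 / 30.7) = 0.0011
epsilon = 0.0081 * (1 - 0.0011)
epsilon = 0.0081


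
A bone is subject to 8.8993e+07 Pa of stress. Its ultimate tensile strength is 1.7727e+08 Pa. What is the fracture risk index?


FRI = applied / ultimate
FRI = 8.8993e+07 / 1.7727e+08
FRI = 0.5020


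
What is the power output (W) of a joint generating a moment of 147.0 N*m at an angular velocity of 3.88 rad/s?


P = M * omega
P = 147.0 * 3.88
P = 570.3600


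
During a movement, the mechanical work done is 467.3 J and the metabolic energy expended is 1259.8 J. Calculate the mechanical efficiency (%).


eta = (W_mech / E_meta) * 100
eta = (467.3 / 1259.8) * 100
ratio = 0.3709
eta = 37.0932


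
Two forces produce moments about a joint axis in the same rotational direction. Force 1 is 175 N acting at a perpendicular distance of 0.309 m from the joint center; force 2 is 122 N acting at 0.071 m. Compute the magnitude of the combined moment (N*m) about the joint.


M = F1 * d1 + F2 * d2
M = 175 * 0.309 + 122 * 0.071
M = 54.0750 + 8.6620
M = 62.7370


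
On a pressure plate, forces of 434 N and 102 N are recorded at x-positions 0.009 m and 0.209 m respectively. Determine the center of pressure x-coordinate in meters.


COP_x = (F1*x1 + F2*x2) / (F1 + F2)
COP_x = (434*0.009 + 102*0.209) / (434 + 102)
Numerator = 25.2240
Denominator = 536
COP_x = 0.0471


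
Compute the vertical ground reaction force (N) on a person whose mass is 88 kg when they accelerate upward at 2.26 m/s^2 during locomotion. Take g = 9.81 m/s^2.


GRF = m * (g + a)
GRF = 88 * (9.81 + 2.26)
GRF = 88 * 12.0700
GRF = 1062.1600


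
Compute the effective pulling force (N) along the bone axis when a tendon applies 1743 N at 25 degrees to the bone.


F_eff = F_tendon * cos(theta)
theta = 25 deg = 0.4363 rad
cos(theta) = 0.9063
F_eff = 1743 * 0.9063
F_eff = 1579.6945


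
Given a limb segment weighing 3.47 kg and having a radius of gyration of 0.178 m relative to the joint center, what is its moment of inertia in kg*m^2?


I = m * k^2
I = 3.47 * 0.178^2
k^2 = 0.0317
I = 0.1099
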